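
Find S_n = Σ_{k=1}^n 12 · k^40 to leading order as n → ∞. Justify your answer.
S_n ~ 12 · n^41 / 41

By integral comparison (Euler-Maclaurin), Σ_{k=1}^n 12 · k^40 = 12 · ∫_0^n x^40 dx + O(n^40) = 12 · n^41/41 + O(n^40). (Equivalently, Faulhaber's formula gives the same leading term.)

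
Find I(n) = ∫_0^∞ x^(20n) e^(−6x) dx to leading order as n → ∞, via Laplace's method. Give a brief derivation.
I(n) ~ (sqrt(2π·20n) / 6) · (20n/(6e))^(20n)

Write the integrand as exp(20n ln x − 6x) and set f(x) = 20n ln x − 6x. Then f'(x) = 20n/x − 6 = 0 at x* = 20n/6, and f''(x*) = −20n/x*^2 = −6^2/(20n). Laplace's method (interior maximum) gives
  I(n) ~ e^(f(x*)) · sqrt(2π / |f''(x*)|)
        = exp(20n ln(20n/6) − 20n) · sqrt(2π · 20n / 6^2)
        = (20n/6)^(20n) e^(−20n) · sqrt(2π·20n) / 6
        = (sqrt(2π·20n) / 6) · (20n/(6e))^(20n).
This matches Γ(20n+1)/6^(20n+1) with Stirling applied to Γ.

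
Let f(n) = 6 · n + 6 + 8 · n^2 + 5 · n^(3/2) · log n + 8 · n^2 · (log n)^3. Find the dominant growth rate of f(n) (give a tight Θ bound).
f(n) ∈ Θ(n^2 · (log n)^3)

Compare the terms by growth order. For large n, n^a · (log n)^b dominates n^a' · (log n)^b' iff a > a', or (a = a' and b > b'). Ranking the 5 terms shows the dominant one is 8 · n^2 · (log n)^3. Hence f(n) ∈ Θ(n^2 · (log n)^3).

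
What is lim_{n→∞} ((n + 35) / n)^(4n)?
lim = e^140

Rewrite as (1 + 35/n)^(4n). By the standard limit (1 + x/n)^n → e^x, we have (1 + 35/n)^n → e^35, and raising to the 4th power gives e^140.
More precisely, ln[(1 + 35/n)^(4n)] = 4n · ln(1 + 35/n) = 4n · (35/n + O(1/n^2)) = 140 + O(1/n) → 140.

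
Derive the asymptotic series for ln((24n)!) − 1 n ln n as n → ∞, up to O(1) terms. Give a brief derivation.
ln((24n)!) − 1 n ln n = 23 n ln n + 24(ln 24 − 1) n + (1/2) ln(2π·24n) + O(1/n)

Stirling: ln((24n)!) = 24n ln(24n) − 24n + (1/2) ln(2π·24n) + O(1/n).
Expand 24n ln(24n) = 24n (ln n + ln 24) = 24n ln n + 24n ln 24.
Subtract 1n ln n: leading term is (24 − 1) n ln n = 23 n ln n. The next term is 24n ln 24 − 24n = 24(ln 24 − 1) n. Then the (1/2) ln(2π·24n) correction.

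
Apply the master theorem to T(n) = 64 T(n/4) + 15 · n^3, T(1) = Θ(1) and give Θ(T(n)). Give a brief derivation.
T(n) = Θ(n^3 log n)

log_4 64 = 3, and f(n) = 15 · n^3 = Θ(n^(log_4 64)). This is Case 2 of the master theorem: T(n) = Θ(f(n) · log n) = Θ(n^3 log n).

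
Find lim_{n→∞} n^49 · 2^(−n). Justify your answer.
lim = 0

Exponentials with base > 1 dominate every fixed polynomial: for any fixed c, n^c / 2^n → 0 as n → ∞ (e.g. by the ratio test, or by writing 2^n = e^(n ln 2) and noting e^(n ln 2) / n^c → ∞). Hence n^49 · 2^(−n) = n^49 / 2^n → 0.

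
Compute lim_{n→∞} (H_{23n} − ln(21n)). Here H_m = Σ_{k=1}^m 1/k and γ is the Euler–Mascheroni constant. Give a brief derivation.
lim = ln(23/21) + γ

By Euler-Maclaurin, H_m = ln m + γ + O(1/m). So
  H_{23n} − ln(21n) = ln(23n) + γ − ln(21n) + O(1/n)
                       = ln(23/21) + γ + O(1/n).
Hence the limit is ln(23/21) + γ.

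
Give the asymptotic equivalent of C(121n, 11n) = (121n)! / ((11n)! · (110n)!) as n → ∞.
C(121n, 11n) ~ (285311670611/10000000000)^(11n) · sqrt(11/(20π·11n))

Write N = 11n. Apply Stirling to each factorial:
  (11N)! ~ sqrt(2π·11N) · (11N/e)^(11N),
  N! ~ sqrt(2π N) · (N/e)^N,
  (10N)! ~ sqrt(2π·10N) · (10N/e)^(10N).
The exponential factors combine to (11N)^(11N) / (N^N · (10N)^(10N)) = 11^(11N)/10^(10N) = (11^11/10^10)^N = (285311670611/10000000000)^N.
The square-root prefactors combine to sqrt(2π·11N) / (sqrt(2π N)·sqrt(2π·10N)) = sqrt(11 / (2π·10·N)) = sqrt(11/(20π·11n)).
Substituting N = 11n: C(121n, 11n) ~ (285311670611/10000000000)^(11n) · sqrt(11/(20π·11n)).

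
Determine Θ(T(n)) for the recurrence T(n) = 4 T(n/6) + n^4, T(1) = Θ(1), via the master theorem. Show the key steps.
T(n) = Θ(n^4)

log_6 4 ≈ 0.774. f(n) = n^4 dominates n^(log_6 4) since 4 > 0.774, and the regularity condition a·f(n/b) = 4·(n/6)^4 = (4/1296)·n^4 ≤ c·f(n) holds with c = 4/1296 ≈ 0.00309 < 1. So this is Case 3: T(n) = Θ(f(n)) = Θ(n^4).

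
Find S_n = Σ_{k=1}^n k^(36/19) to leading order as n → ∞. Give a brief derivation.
S_n ~ (19/55) · n^(55/19)

Integral comparison: Σ_{k=1}^n k^(36/19) = ∫_0^n x^(36/19) dx + O(n^(36/19)). The integral is n^(1 + 36/19) / (1 + 36/19) = n^((36+19)/19) / ((36+19)/19) = (19/55) · n^(55/19).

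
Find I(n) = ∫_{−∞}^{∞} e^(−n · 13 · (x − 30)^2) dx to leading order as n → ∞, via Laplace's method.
I(n) = sqrt(π/(13n))

Here φ(x) = 13 · (x − 30)^2 has its unique minimum at x* = 30 with φ(x*) = 0 and φ''(x*) = 26. Laplace's method gives
  I(n) ~ e^(−n φ(x*)) · sqrt(2π / (n · φ''(x*))) = sqrt(2π / (26n)) = sqrt(π/(13n)).
This is exact: substituting u = (x − 30)·sqrt(13n) gives I(n) = (1/sqrt(13n)) ∫_{−∞}^{∞} e^(−u^2) du = sqrt(π/(13n)).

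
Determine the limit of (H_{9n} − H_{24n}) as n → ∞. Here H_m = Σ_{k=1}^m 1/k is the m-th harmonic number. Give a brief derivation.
lim = ln(9/24) = ln(3/8)

Euler-Maclaurin gives H_m = ln m + γ + 1/(2m) + O(1/m^2). The γ and O(1/m) terms cancel in the difference:
  H_{9n} − H_{24n} = ln(9n) − ln(24n) + O(1/n) = ln(9/24) + O(1/n).
Hence the limit is ln(9/24) = ln(3/8).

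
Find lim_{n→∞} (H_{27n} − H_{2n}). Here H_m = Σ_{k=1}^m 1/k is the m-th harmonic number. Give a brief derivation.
lim = ln(27/2)

Euler-Maclaurin gives H_m = ln m + γ + 1/(2m) + O(1/m^2). The γ and O(1/m) terms cancel in the difference:
  H_{27n} − H_{2n} = ln(27n) − ln(2n) + O(1/n) = ln(27/2) + O(1/n).
Hence the limit is ln(27/2).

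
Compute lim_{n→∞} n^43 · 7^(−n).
lim = 0

Exponentials with base > 1 dominate every fixed polynomial: for any fixed c, n^c / 7^n → 0 as n → ∞ (e.g. by the ratio test, or by writing 7^n = e^(n ln 7) and noting e^(n ln 7) / n^c → ∞). Hence n^43 · 7^(−n) = n^43 / 7^n → 0.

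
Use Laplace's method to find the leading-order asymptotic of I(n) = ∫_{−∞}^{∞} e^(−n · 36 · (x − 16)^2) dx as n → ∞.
I(n) = sqrt(π/(36n))

Here φ(x) = 36 · (x − 16)^2 has its unique minimum at x* = 16 with φ(x*) = 0 and φ''(x*) = 72. Laplace's method gives
  I(n) ~ e^(−n φ(x*)) · sqrt(2π / (n · φ''(x*))) = sqrt(2π / (72n)) = sqrt(π/(36n)).
This is exact: substituting u = (x − 16)·sqrt(36n) gives I(n) = (1/sqrt(36n)) ∫_{−∞}^{∞} e^(−u^2) du = sqrt(π/(36n)).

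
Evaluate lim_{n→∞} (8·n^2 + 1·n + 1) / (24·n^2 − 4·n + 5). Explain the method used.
lim = 8/24 = 1/3

For large n the leading n^2 terms dominate both numerator and denominator. Dividing top and bottom by n^2, every other term tends to 0, leaving 8/24 = 1/3.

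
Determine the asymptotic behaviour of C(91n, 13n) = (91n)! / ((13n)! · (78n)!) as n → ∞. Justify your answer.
C(91n, 13n) ~ (823543/46656)^(13n) · sqrt(7/(12π·13n))

Write N = 13n. Apply Stirling to each factorial:
  (7N)! ~ sqrt(2π·7N) · (7N/e)^(7N),
  N! ~ sqrt(2π N) · (N/e)^N,
  (6N)! ~ sqrt(2π·6N) · (6N/e)^(6N).
The exponential factors combine to (7N)^(7N) / (N^N · (6N)^(6N)) = 7^(7N)/6^(6N) = (7^7/6^6)^N = (823543/46656)^N.
The square-root prefactors combine to sqrt(2π·7N) / (sqrt(2π N)·sqrt(2π·6N)) = sqrt(7 / (2π·6·N)) = sqrt(7/(12π·13n)).
Substituting N = 13n: C(91n, 13n) ~ (823543/46656)^(13n) · sqrt(7/(12π·13n)).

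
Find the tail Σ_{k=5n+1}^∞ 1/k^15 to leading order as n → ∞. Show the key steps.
Σ_{k>5n} 1/k^15 ~ 1/(14 · (5n)^14)

Compare to the integral: ∫_{5n}^∞ x^(−15) dx = [−x^(−14)/14]_{5n}^∞ = 1/((15−1)·(5n)^14). Euler-Maclaurin then gives
  Σ_{k>5n} 1/k^15 = ∫_{5n}^∞ dx/x^15 − 1/(2·(5n)^15) + O(1/(5n)^16).
(Equivalently this is ζ(15) − Σ_{k≤5n} 1/k^15.)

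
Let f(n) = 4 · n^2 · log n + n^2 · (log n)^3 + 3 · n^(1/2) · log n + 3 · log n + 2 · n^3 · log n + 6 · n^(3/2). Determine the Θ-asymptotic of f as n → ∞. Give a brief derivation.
f(n) ∈ Θ(n^3 · log n)

Compare the terms by growth order. For large n, n^a · (log n)^b dominates n^a' · (log n)^b' iff a > a', or (a = a' and b > b'). Ranking the 6 terms shows the dominant one is 2 · n^3 · log n. Hence f(n) ∈ Θ(n^3 · log n).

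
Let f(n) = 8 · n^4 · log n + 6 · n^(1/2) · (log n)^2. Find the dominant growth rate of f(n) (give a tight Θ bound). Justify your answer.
f(n) ∈ Θ(n^4 · log n)

Compare the terms by growth order. For large n, n^a · (log n)^b dominates n^a' · (log n)^b' iff a > a', or (a = a' and b > b'). Ranking the 2 terms shows the dominant one is 8 · n^4 · log n. Hence f(n) ∈ Θ(n^4 · log n).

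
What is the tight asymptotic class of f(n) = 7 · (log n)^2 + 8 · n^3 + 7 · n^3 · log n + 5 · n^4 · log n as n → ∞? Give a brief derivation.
f(n) ∈ Θ(n^4 · log n)

Compare the terms by growth order. For large n, n^a · (log n)^b dominates n^a' · (log n)^b' iff a > a', or (a = a' and b > b'). Ranking the 4 terms shows the dominant one is 5 · n^4 · log n. Hence f(n) ∈ Θ(n^4 · log n).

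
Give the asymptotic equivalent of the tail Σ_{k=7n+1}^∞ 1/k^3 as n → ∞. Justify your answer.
Σ_{k>7n} 1/k^3 ~ 1/(2 · (7n)^2)

Compare to the integral: ∫_{7n}^∞ x^(−3) dx = [−x^(−2)/2]_{7n}^∞ = 1/((3−1)·(7n)^2). Euler-Maclaurin then gives
  Σ_{k>7n} 1/k^3 = ∫_{7n}^∞ dx/x^3 − 1/(2·(7n)^3) + O(1/(7n)^4).
(Equivalently this is ζ(3) − Σ_{k≤7n} 1/k^3.)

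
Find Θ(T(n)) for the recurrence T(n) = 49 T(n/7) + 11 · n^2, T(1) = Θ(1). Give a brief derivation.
T(n) = Θ(n^2 log n)

log_7 49 = 2, and f(n) = 11 · n^2 = Θ(n^(log_7 49)). This is Case 2 of the master theorem: T(n) = Θ(f(n) · log n) = Θ(n^2 log n).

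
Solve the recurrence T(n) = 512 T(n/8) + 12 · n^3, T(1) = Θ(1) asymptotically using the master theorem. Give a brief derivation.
T(n) = Θ(n^3 log n)

log_8 512 = 3, and f(n) = 12 · n^3 = Θ(n^(log_8 512)). This is Case 2 of the master theorem: T(n) = Θ(f(n) · log n) = Θ(n^3 log n).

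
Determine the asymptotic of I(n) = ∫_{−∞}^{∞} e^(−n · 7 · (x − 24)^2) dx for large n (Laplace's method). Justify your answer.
I(n) = sqrt(π/(7n))

Here φ(x) = 7 · (x − 24)^2 has its unique minimum at x* = 24 with φ(x*) = 0 and φ''(x*) = 14. Laplace's method gives
  I(n) ~ e^(−n φ(x*)) · sqrt(2π / (n · φ''(x*))) = sqrt(2π / (14n)) = sqrt(π/(7n)).
This is exact: substituting u = (x − 24)·sqrt(7n) gives I(n) = (1/sqrt(7n)) ∫_{−∞}^{∞} e^(−u^2) du = sqrt(π/(7n)).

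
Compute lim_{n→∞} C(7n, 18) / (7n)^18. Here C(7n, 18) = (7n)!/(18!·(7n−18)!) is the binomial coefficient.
lim = 1/18! = 1/6402373705728000

With N = 7n → ∞: C(N, 18) / N^18 = [N(N−1)…(N−17)] / (18! · N^18) = (1/18!) · 1 · (1 − 1/(7n)) · … · (1 − 17/(7n)). Each factor → 1 as N → ∞, so the limit is 1/18! = 1/6402373705728000.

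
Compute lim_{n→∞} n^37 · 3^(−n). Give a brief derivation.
lim = 0

Exponentials with base > 1 dominate every fixed polynomial: for any fixed c, n^c / 3^n → 0 as n → ∞ (e.g. by the ratio test, or by writing 3^n = e^(n ln 3) and noting e^(n ln 3) / n^c → ∞). Hence n^37 · 3^(−n) = n^37 / 3^n → 0.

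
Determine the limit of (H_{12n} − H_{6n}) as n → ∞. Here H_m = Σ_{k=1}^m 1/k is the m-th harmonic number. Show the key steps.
lim = ln(12/6) = ln 2

Euler-Maclaurin gives H_m = ln m + γ + 1/(2m) + O(1/m^2). The γ and O(1/m) terms cancel in the difference:
  H_{12n} − H_{6n} = ln(12n) − ln(6n) + O(1/n) = ln(12/6) + O(1/n).
Hence the limit is ln(12/6) = ln 2.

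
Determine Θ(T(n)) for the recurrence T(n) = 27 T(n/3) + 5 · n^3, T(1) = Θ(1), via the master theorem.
T(n) = Θ(n^3 log n)

log_3 27 = 3, and f(n) = 5 · n^3 = Θ(n^(log_3 27)). This is Case 2 of the master theorem: T(n) = Θ(f(n) · log n) = Θ(n^3 log n).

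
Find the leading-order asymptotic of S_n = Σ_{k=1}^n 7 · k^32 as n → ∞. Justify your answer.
S_n ~ 7 · n^33 / 33

By integral comparison (Euler-Maclaurin), Σ_{k=1}^n 7 · k^32 = 7 · ∫_0^n x^32 dx + O(n^32) = 7 · n^33/33 + O(n^32). (Equivalently, Faulhaber's formula gives the same leading term.)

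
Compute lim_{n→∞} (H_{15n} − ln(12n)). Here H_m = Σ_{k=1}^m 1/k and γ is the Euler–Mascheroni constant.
lim = ln(5/4) + γ

By Euler-Maclaurin, H_m = ln m + γ + O(1/m). So
  H_{15n} − ln(12n) = ln(15n) + γ − ln(12n) + O(1/n)
                       = ln(15/12) + γ + O(1/n).
Hence the limit is ln(15/12) + γ (= ln(5/4)).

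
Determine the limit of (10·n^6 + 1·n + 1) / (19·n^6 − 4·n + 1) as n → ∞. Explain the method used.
lim = 10/19

For large n the leading n^6 terms dominate both numerator and denominator. Dividing top and bottom by n^6, every other term tends to 0, leaving 10/19.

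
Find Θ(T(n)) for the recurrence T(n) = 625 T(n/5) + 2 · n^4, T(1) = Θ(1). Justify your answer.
T(n) = Θ(n^4 log n)

log_5 625 = 4, and f(n) = 2 · n^4 = Θ(n^(log_5 625)). This is Case 2 of the master theorem: T(n) = Θ(f(n) · log n) = Θ(n^4 log n).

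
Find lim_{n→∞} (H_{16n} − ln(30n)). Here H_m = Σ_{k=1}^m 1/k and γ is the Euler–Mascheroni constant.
lim = ln(8/15) + γ

By Euler-Maclaurin, H_m = ln m + γ + O(1/m). So
  H_{16n} − ln(30n) = ln(16n) + γ − ln(30n) + O(1/n)
                       = ln(16/30) + γ + O(1/n).
Hence the limit is ln(16/30) + γ (= ln(8/15)).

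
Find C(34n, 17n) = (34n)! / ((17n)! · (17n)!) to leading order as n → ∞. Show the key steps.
C(34n, 17n) ~ (4)^(17n) · sqrt(1/(π·17n))

Write N = 17n. Apply Stirling to each factorial:
  (2N)! ~ sqrt(2π·2N) · (2N/e)^(2N),
  N! ~ sqrt(2π N) · (N/e)^N,
  (1N)! ~ sqrt(2π·1N) · (1N/e)^(1N).
The exponential factors combine to (2N)^(2N) / (N^N · (1N)^(1N)) = 2^(2N)/1^(1N) = (2^2/1^1)^N = (4)^N.
The square-root prefactors combine to sqrt(2π·2N) / (sqrt(2π N)·sqrt(2π·1N)) = sqrt(2 / (2π·1·N)) = sqrt(1/(π·17n)).
Substituting N = 17n: C(34n, 17n) ~ (4)^(17n) · sqrt(1/(π·17n)).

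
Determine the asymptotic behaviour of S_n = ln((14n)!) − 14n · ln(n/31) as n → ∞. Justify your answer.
S_n ~ 14n · (ln 434 − 1) + O(ln n)

Stirling: ln((14n)!) = 14n ln(14n) − 14n + O(ln n).
  S_n = 14n ln(14n) − 14n − 14n ln(n/31) + O(ln n)
      = 14n ln(14n) − 14n ln n + 14n ln 31 − 14n + O(ln n)
      = 14n ln 14 + 14n ln 31 − 14n + O(ln n)
      = 14n (ln 434 − 1) + O(ln n).
Numerically ln(434) − 1 ≈ 5.0730.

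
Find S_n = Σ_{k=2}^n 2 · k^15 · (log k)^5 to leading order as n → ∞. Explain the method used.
S_n ~ n^16 · (log n)^5 / 8

By integral comparison, S_n = ∫_1^n 2 · x^15 · (log x)^5 dx + O(n^15 · (log n)^5). For the integral, the leading term of ∫_1^n x^15 (log x)^5 dx is n^16/16 · (log n)^5 (by repeated integration by parts; each step lowers the log-exponent and produces a relatively O(1/log n) correction). Hence S_n ~ n^16 · (log n)^5 / 8.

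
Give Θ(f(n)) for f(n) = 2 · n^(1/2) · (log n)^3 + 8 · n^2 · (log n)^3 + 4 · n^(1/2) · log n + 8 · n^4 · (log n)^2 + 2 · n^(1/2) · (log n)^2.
f(n) ∈ Θ(n^4 · (log n)^2)

Compare the terms by growth order. For large n, n^a · (log n)^b dominates n^a' · (log n)^b' iff a > a', or (a = a' and b > b'). Ranking the 5 terms shows the dominant one is 8 · n^4 · (log n)^2. Hence f(n) ∈ Θ(n^4 · (log n)^2).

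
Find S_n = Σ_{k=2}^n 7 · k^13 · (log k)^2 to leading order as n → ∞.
S_n ~ n^14 · (log n)^2 / 2

By integral comparison, S_n = ∫_1^n 7 · x^13 · (log x)^2 dx + O(n^13 · (log n)^2). For the integral, the leading term of ∫_1^n x^13 (log x)^2 dx is n^14/14 · (log n)^2 (by repeated integration by parts; each step lowers the log-exponent and produces a relatively O(1/log n) correction). Hence S_n ~ n^14 · (log n)^2 / 2.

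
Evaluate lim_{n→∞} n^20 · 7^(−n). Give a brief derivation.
lim = 0

Exponentials with base > 1 dominate every fixed polynomial: for any fixed c, n^c / 7^n → 0 as n → ∞ (e.g. by the ratio test, or by writing 7^n = e^(n ln 7) and noting e^(n ln 7) / n^c → ∞). Hence n^20 · 7^(−n) = n^20 / 7^n → 0.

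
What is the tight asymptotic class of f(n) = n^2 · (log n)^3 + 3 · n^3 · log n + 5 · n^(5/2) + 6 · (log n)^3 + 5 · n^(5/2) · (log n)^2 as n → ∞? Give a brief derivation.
f(n) ∈ Θ(n^3 · log n)

Compare the terms by growth order. For large n, n^a · (log n)^b dominates n^a' · (log n)^b' iff a > a', or (a = a' and b > b'). Ranking the 5 terms shows the dominant one is 3 · n^3 · log n. Hence f(n) ∈ Θ(n^3 · log n).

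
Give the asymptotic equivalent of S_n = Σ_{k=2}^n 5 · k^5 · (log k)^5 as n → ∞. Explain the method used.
S_n ~ 5 · n^6 · (log n)^5 / 6

By integral comparison, S_n = ∫_1^n 5 · x^5 · (log x)^5 dx + O(n^5 · (log n)^5). For the integral, the leading term of ∫_1^n x^5 (log x)^5 dx is n^6/6 · (log n)^5 (by repeated integration by parts; each step lowers the log-exponent and produces a relatively O(1/log n) correction). Hence S_n ~ 5 · n^6 · (log n)^5 / 6.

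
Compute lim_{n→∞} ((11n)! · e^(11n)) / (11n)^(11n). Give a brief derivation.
lim = ∞

Stirling: (11n)! ~ sqrt(2π·11n) · (11n/e)^(11n). Hence
  (11n)! · e^(11n) / (11n)^(11n) ~ sqrt(2π·11n) = sqrt(2π·11) · sqrt(n) → ∞.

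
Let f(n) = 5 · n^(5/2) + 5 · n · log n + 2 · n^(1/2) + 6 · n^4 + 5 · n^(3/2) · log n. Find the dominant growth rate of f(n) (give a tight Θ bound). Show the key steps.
f(n) ∈ Θ(n^4)

Compare the terms by growth order. For large n, n^a · (log n)^b dominates n^a' · (log n)^b' iff a > a', or (a = a' and b > b'). Ranking the 5 terms shows the dominant one is 6 · n^4. Hence f(n) ∈ Θ(n^4).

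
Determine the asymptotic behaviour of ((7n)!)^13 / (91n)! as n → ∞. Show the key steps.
((7n)!)^13/(91n)! ~ ((2π·7n)^(12/2) / sqrt(13)) · 13^(−13·7n)  →  0

Write N = 7n. Stirling: N! ~ sqrt(2π N)(N/e)^N and (13N)! ~ sqrt(2π·13N)·(13N/e)^(13N).
  (N!)^13/(13N)! ~ (2π N)^(13/2) (N/e)^(13N) / [sqrt(2π·13N) (13N/e)^(13N)]
     = (2π N)^(13/2) / sqrt(2π·13N) · (N/(13N))^(13N)
     = (2π N)^((13−1)/2) / sqrt(13) · 13^(−13N).
Since 13^13 > 1, the factor 13^(−13N) decays exponentially, so the ratio → 0. Substituting N = 7n gives the stated form.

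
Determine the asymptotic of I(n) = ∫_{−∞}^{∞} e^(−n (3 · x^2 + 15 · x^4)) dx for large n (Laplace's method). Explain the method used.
I(n) ~ sqrt(π/(3n))

φ(x) = 3 · x^2 + 15 · x^4 has its unique global minimum at x* = 0 (since φ'(x) = 6x + 60x^3 = 0 only at x = 0 for real x with both coefficients positive, and φ → ∞ as |x| → ∞). At x* = 0, φ(0) = 0 and φ''(0) = 6. Laplace's method then gives
  I(n) ~ sqrt(2π / (n · φ''(0))) · e^(−n φ(0)) = sqrt(2π / (6n)) = sqrt(π/(3n)).
The 15 · x^4 term contributes only at subleading order (an O(1/n) relative correction).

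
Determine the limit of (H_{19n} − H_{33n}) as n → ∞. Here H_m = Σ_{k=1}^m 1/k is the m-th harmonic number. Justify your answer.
lim = ln(19/33)

Euler-Maclaurin gives H_m = ln m + γ + 1/(2m) + O(1/m^2). The γ and O(1/m) terms cancel in the difference:
  H_{19n} − H_{33n} = ln(19n) − ln(33n) + O(1/n) = ln(19/33) + O(1/n).
Hence the limit is ln(19/33).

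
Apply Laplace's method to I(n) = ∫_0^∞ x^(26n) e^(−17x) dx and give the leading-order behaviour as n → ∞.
I(n) ~ (sqrt(2π·26n) / 17) · (26n/(17e))^(26n)

Write the integrand as exp(26n ln x − 17x) and set f(x) = 26n ln x − 17x. Then f'(x) = 26n/x − 17 = 0 at x* = 26n/17, and f''(x*) = −26n/x*^2 = −17^2/(26n). Laplace's method (interior maximum) gives
  I(n) ~ e^(f(x*)) · sqrt(2π / |f''(x*)|)
        = exp(26n ln(26n/17) − 26n) · sqrt(2π · 26n / 17^2)
        = (26n/17)^(26n) e^(−26n) · sqrt(2π·26n) / 17
        = (sqrt(2π·26n) / 17) · (26n/(17e))^(26n).
This matches Γ(26n+1)/17^(26n+1) with Stirling applied to Γ.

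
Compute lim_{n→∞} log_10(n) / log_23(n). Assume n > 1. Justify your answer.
lim = ln(23) / ln(10) = log_10(23)

Change of base: log_10(n) = ln n / ln 10 and log_23(n) = ln n / ln 23. The ratio is (ln n / ln 10) · (ln 23 / ln n) = ln 23 / ln 10, a constant independent of n. So the limit is ln 23 / ln 10 = log_10(23).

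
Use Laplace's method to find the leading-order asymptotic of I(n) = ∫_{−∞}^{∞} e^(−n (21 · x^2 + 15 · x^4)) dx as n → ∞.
I(n) ~ sqrt(π/(21n))

φ(x) = 21 · x^2 + 15 · x^4 has its unique global minimum at x* = 0 (since φ'(x) = 42x + 60x^3 = 0 only at x = 0 for real x with both coefficients positive, and φ → ∞ as |x| → ∞). At x* = 0, φ(0) = 0 and φ''(0) = 42. Laplace's method then gives
  I(n) ~ sqrt(2π / (n · φ''(0))) · e^(−n φ(0)) = sqrt(2π / (42n)) = sqrt(π/(21n)).
The 15 · x^4 term contributes only at subleading order (an O(1/n) relative correction).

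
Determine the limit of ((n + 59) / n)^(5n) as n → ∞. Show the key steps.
lim = e^295

Rewrite as (1 + 59/n)^(5n). By the standard limit (1 + x/n)^n → e^x, we have (1 + 59/n)^n → e^59, and raising to the 5th power gives e^295.
More precisely, ln[(1 + 59/n)^(5n)] = 5n · ln(1 + 59/n) = 5n · (59/n + O(1/n^2)) = 295 + O(1/n) → 295.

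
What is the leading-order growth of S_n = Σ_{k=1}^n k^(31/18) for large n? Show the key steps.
S_n ~ (18/49) · n^(49/18)

Integral comparison: Σ_{k=1}^n k^(31/18) = ∫_0^n x^(31/18) dx + O(n^(31/18)). The integral is n^(1 + 31/18) / (1 + 31/18) = n^((31+18)/18) / ((31+18)/18) = (18/49) · n^(49/18).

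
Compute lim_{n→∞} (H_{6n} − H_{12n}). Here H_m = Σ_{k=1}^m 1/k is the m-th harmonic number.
lim = ln(6/12) = −ln 2

Euler-Maclaurin gives H_m = ln m + γ + 1/(2m) + O(1/m^2). The γ and O(1/m) terms cancel in the difference:
  H_{6n} − H_{12n} = ln(6n) − ln(12n) + O(1/n) = ln(6/12) + O(1/n).
Hence the limit is ln(6/12) = −ln 2.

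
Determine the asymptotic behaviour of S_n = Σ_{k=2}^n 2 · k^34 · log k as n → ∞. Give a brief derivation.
S_n ~ 2 · n^35 log n / 35 − 2 · n^35 / 1225

By integral comparison, S_n = ∫_1^n 2 · x^34 · log x dx + O(n^34 · log n). For the integral, ∫ x^34 log x dx = n^35 log n / 35 − n^35/1225 (integration by parts). Hence S_n ~ 2 · n^35 log n / 35 − 2 · n^35 / 1225.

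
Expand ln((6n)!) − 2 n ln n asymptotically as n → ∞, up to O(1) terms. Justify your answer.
ln((6n)!) − 2 n ln n = 4 n ln n + 6(ln 6 − 1) n + (1/2) ln(2π·6n) + O(1/n)

Stirling: ln((6n)!) = 6n ln(6n) − 6n + (1/2) ln(2π·6n) + O(1/n).
Expand 6n ln(6n) = 6n (ln n + ln 6) = 6n ln n + 6n ln 6.
Subtract 2n ln n: leading term is (6 − 2) n ln n = 4 n ln n. The next term is 6n ln 6 − 6n = 6(ln 6 − 1) n. Then the (1/2) ln(2π·6n) correction.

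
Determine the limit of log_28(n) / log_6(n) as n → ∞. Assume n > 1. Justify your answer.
lim = ln(6) / ln(28) = log_28(6)

Change of base: log_28(n) = ln n / ln 28 and log_6(n) = ln n / ln 6. The ratio is (ln n / ln 28) · (ln 6 / ln n) = ln 6 / ln 28, a constant independent of n. So the limit is ln 6 / ln 28 = log_28(6).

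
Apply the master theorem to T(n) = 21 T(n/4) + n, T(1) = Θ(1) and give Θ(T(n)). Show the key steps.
T(n) = Θ(n^(log_4 21))

Master theorem: compare f(n) = n to n^(log_4 21) where log_4 21 ≈ 2.196. Since 1 < log_4 21, we have f(n) = O(n^(log_4 21 − ε)) for some ε > 0 — Case 1. Hence T(n) = Θ(n^(log_4 21)).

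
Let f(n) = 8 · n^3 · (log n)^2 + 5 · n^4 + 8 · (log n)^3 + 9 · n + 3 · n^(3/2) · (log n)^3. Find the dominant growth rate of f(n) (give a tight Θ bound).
f(n) ∈ Θ(n^4)

Compare the terms by growth order. For large n, n^a · (log n)^b dominates n^a' · (log n)^b' iff a > a', or (a = a' and b > b'). Ranking the 5 terms shows the dominant one is 5 · n^4. Hence f(n) ∈ Θ(n^4).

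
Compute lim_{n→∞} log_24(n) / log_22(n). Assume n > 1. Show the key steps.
lim = ln(22) / ln(24) = log_24(22)

Change of base: log_24(n) = ln n / ln 24 and log_22(n) = ln n / ln 22. The ratio is (ln n / ln 24) · (ln 22 / ln n) = ln 22 / ln 24, a constant independent of n. So the limit is ln 22 / ln 24 = log_24(22).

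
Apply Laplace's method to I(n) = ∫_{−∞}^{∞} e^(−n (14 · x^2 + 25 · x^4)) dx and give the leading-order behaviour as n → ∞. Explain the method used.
I(n) ~ sqrt(π/(14n))

φ(x) = 14 · x^2 + 25 · x^4 has its unique global minimum at x* = 0 (since φ'(x) = 28x + 100x^3 = 0 only at x = 0 for real x with both coefficients positive, and φ → ∞ as |x| → ∞). At x* = 0, φ(0) = 0 and φ''(0) = 28. Laplace's method then gives
  I(n) ~ sqrt(2π / (n · φ''(0))) · e^(−n φ(0)) = sqrt(2π / (28n)) = sqrt(π/(14n)).
The 25 · x^4 term contributes only at subleading order (an O(1/n) relative correction).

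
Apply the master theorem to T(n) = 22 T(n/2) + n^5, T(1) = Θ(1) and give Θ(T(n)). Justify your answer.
T(n) = Θ(n^5)

log_2 22 ≈ 4.459. f(n) = n^5 dominates n^(log_2 22) since 5 > 4.459, and the regularity condition a·f(n/b) = 22·(n/2)^5 = (22/32)·n^5 ≤ c·f(n) holds with c = 22/32 ≈ 0.688 < 1. So this is Case 3: T(n) = Θ(f(n)) = Θ(n^5).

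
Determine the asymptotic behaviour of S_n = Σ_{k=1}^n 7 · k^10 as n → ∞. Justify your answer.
S_n ~ 7 · n^11 / 11

By integral comparison (Euler-Maclaurin), Σ_{k=1}^n 7 · k^10 = 7 · ∫_0^n x^10 dx + O(n^10) = 7 · n^11/11 + O(n^10). (Equivalently, Faulhaber's formula gives the same leading term.)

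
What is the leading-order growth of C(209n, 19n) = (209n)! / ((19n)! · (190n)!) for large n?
C(209n, 19n) ~ (285311670611/10000000000)^(19n) · sqrt(11/(20π·19n))

Write N = 19n. Apply Stirling to each factorial:
  (11N)! ~ sqrt(2π·11N) · (11N/e)^(11N),
  N! ~ sqrt(2π N) · (N/e)^N,
  (10N)! ~ sqrt(2π·10N) · (10N/e)^(10N).
The exponential factors combine to (11N)^(11N) / (N^N · (10N)^(10N)) = 11^(11N)/10^(10N) = (11^11/10^10)^N = (285311670611/10000000000)^N.
The square-root prefactors combine to sqrt(2π·11N) / (sqrt(2π N)·sqrt(2π·10N)) = sqrt(11 / (2π·10·N)) = sqrt(11/(20π·19n)).
Substituting N = 19n: C(209n, 19n) ~ (285311670611/10000000000)^(19n) · sqrt(11/(20π·19n)).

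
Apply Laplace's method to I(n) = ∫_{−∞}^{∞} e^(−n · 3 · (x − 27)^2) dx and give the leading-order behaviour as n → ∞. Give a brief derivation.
I(n) = sqrt(π/(3n))

Here φ(x) = 3 · (x − 27)^2 has its unique minimum at x* = 27 with φ(x*) = 0 and φ''(x*) = 6. Laplace's method gives
  I(n) ~ e^(−n φ(x*)) · sqrt(2π / (n · φ''(x*))) = sqrt(2π / (6n)) = sqrt(π/(3n)).
This is exact: substituting u = (x − 27)·sqrt(3n) gives I(n) = (1/sqrt(3n)) ∫_{−∞}^{∞} e^(−u^2) du = sqrt(π/(3n)).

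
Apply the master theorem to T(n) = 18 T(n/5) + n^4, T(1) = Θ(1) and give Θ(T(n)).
T(n) = Θ(n^4)

log_5 18 ≈ 1.796. f(n) = n^4 dominates n^(log_5 18) since 4 > 1.796, and the regularity condition a·f(n/b) = 18·(n/5)^4 = (18/625)·n^4 ≤ c·f(n) holds with c = 18/625 ≈ 0.0288 < 1. So this is Case 3: T(n) = Θ(f(n)) = Θ(n^4).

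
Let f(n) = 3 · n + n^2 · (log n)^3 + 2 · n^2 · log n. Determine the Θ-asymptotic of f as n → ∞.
f(n) ∈ Θ(n^2 · (log n)^3)

Compare the terms by growth order. For large n, n^a · (log n)^b dominates n^a' · (log n)^b' iff a > a', or (a = a' and b > b'). Ranking the 3 terms shows the dominant one is n^2 · (log n)^3. Hence f(n) ∈ Θ(n^2 · (log n)^3).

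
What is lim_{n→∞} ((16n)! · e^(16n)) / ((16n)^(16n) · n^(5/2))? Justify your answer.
lim = 0

Stirling: (16n)! ~ sqrt(2π·16n) · (16n/e)^(16n). Hence
  (16n)! · e^(16n) / (16n)^(16n) ~ sqrt(2π·16n).
Dividing by n^(5/2): sqrt(2π·16n) / n^(5/2) = sqrt(2π·16) · n^((1−5)/2), so the expression behaves like sqrt(2π·16) · n^((1−5)/2) → 0.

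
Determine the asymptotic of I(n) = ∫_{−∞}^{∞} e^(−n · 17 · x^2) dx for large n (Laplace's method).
I(n) = sqrt(π/(17n))

Here φ(x) = 17 · x^2 has its unique minimum at x* = 0 with φ(x*) = 0 and φ''(x*) = 34. Laplace's method gives
  I(n) ~ e^(−n φ(x*)) · sqrt(2π / (n · φ''(x*))) = sqrt(2π / (34n)) = sqrt(π/(17n)).
This is exact: substituting u = (x − 0)·sqrt(17n) gives I(n) = (1/sqrt(17n)) ∫_{−∞}^{∞} e^(−u^2) du = sqrt(π/(17n)).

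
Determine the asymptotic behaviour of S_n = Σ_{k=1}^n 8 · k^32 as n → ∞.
S_n ~ 8 · n^33 / 33

By integral comparison (Euler-Maclaurin), Σ_{k=1}^n 8 · k^32 = 8 · ∫_0^n x^32 dx + O(n^32) = 8 · n^33/33 + O(n^32). (Equivalently, Faulhaber's formula gives the same leading term.)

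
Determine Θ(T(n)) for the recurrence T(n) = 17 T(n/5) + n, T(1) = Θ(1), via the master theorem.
T(n) = Θ(n^(log_5 17))

Master theorem: compare f(n) = n to n^(log_5 17) where log_5 17 ≈ 1.760. Since 1 < log_5 17, we have f(n) = O(n^(log_5 17 − ε)) for some ε > 0 — Case 1. Hence T(n) = Θ(n^(log_5 17)).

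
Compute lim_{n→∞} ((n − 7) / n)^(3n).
lim = e^(−21)

Rewrite as (1 − 7/n)^(3n). By the standard limit (1 + x/n)^n → e^x, we have (1 − 7/n)^n → e^(−7), and raising to the 3rd power gives e^(−21).
More precisely, ln[(1 − 7/n)^(3n)] = 3n · ln(1 − 7/n) = 3n · (-7/n + O(1/n^2)) = -21 + O(1/n) → -21.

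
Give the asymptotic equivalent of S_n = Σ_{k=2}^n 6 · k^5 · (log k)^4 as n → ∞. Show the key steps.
S_n ~ n^6 · (log n)^4

By integral comparison, S_n = ∫_1^n 6 · x^5 · (log x)^4 dx + O(n^5 · (log n)^4). For the integral, the leading term of ∫_1^n x^5 (log x)^4 dx is n^6/6 · (log n)^4 (by repeated integration by parts; each step lowers the log-exponent and produces a relatively O(1/log n) correction). Hence S_n ~ n^6 · (log n)^4.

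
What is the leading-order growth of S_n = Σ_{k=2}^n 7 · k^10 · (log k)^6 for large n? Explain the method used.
S_n ~ 7 · n^11 · (log n)^6 / 11

By integral comparison, S_n = ∫_1^n 7 · x^10 · (log x)^6 dx + O(n^10 · (log n)^6). For the integral, the leading term of ∫_1^n x^10 (log x)^6 dx is n^11/11 · (log n)^6 (by repeated integration by parts; each step lowers the log-exponent and produces a relatively O(1/log n) correction). Hence S_n ~ 7 · n^11 · (log n)^6 / 11.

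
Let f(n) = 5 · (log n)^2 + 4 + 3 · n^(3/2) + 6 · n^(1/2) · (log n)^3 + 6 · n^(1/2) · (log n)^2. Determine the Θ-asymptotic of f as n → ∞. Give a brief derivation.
f(n) ∈ Θ(n^(3/2))

Compare the terms by growth order. For large n, n^a · (log n)^b dominates n^a' · (log n)^b' iff a > a', or (a = a' and b > b'). Ranking the 5 terms shows the dominant one is 3 · n^(3/2). Hence f(n) ∈ Θ(n^(3/2)).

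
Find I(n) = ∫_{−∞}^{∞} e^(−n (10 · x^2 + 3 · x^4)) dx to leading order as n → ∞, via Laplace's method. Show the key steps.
I(n) ~ sqrt(π/(10n))

φ(x) = 10 · x^2 + 3 · x^4 has its unique global minimum at x* = 0 (since φ'(x) = 20x + 12x^3 = 0 only at x = 0 for real x with both coefficients positive, and φ → ∞ as |x| → ∞). At x* = 0, φ(0) = 0 and φ''(0) = 20. Laplace's method then gives
  I(n) ~ sqrt(2π / (n · φ''(0))) · e^(−n φ(0)) = sqrt(2π / (20n)) = sqrt(π/(10n)).
The 3 · x^4 term contributes only at subleading order (an O(1/n) relative correction).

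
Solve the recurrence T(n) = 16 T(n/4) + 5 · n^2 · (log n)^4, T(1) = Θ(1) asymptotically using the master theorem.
T(n) = Θ(n^2 · (log n)^5)

Here log_4 16 = 2 and f(n) = 5 · n^2 · (log n)^4 = Θ(n^(log_4 16) · (log n)^4). This is the extended Case 2 of the master theorem (f matches the critical exponent up to log factors), giving T(n) = Θ(n^(log_4 16) · (log n)^(4+1)) = Θ(n^2 · (log n)^5).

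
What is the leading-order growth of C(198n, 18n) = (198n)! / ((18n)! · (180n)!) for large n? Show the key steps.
C(198n, 18n) ~ (285311670611/10000000000)^(18n) · sqrt(11/(20π·18n))

Write N = 18n. Apply Stirling to each factorial:
  (11N)! ~ sqrt(2π·11N) · (11N/e)^(11N),
  N! ~ sqrt(2π N) · (N/e)^N,
  (10N)! ~ sqrt(2π·10N) · (10N/e)^(10N).
The exponential factors combine to (11N)^(11N) / (N^N · (10N)^(10N)) = 11^(11N)/10^(10N) = (11^11/10^10)^N = (285311670611/10000000000)^N.
The square-root prefactors combine to sqrt(2π·11N) / (sqrt(2π N)·sqrt(2π·10N)) = sqrt(11 / (2π·10·N)) = sqrt(11/(20π·18n)).
Substituting N = 18n: C(198n, 18n) ~ (285311670611/10000000000)^(18n) · sqrt(11/(20π·18n)).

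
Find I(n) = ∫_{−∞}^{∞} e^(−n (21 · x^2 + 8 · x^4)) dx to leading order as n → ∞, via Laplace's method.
I(n) ~ sqrt(π/(21n))

φ(x) = 21 · x^2 + 8 · x^4 has its unique global minimum at x* = 0 (since φ'(x) = 42x + 32x^3 = 0 only at x = 0 for real x with both coefficients positive, and φ → ∞ as |x| → ∞). At x* = 0, φ(0) = 0 and φ''(0) = 42. Laplace's method then gives
  I(n) ~ sqrt(2π / (n · φ''(0))) · e^(−n φ(0)) = sqrt(2π / (42n)) = sqrt(π/(21n)).
The 8 · x^4 term contributes only at subleading order (an O(1/n) relative correction).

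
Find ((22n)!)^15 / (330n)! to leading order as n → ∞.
((22n)!)^15/(330n)! ~ ((2π·22n)^(14/2) / sqrt(15)) · 15^(−15·22n)  →  0

Write N = 22n. Stirling: N! ~ sqrt(2π N)(N/e)^N and (15N)! ~ sqrt(2π·15N)·(15N/e)^(15N).
  (N!)^15/(15N)! ~ (2π N)^(15/2) (N/e)^(15N) / [sqrt(2π·15N) (15N/e)^(15N)]
     = (2π N)^(15/2) / sqrt(2π·15N) · (N/(15N))^(15N)
     = (2π N)^((15−1)/2) / sqrt(15) · 15^(−15N).
Since 15^15 > 1, the factor 15^(−15N) decays exponentially, so the ratio → 0. Substituting N = 22n gives the stated form.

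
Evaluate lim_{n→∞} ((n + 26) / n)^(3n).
lim = e^78

Rewrite as (1 + 26/n)^(3n). By the standard limit (1 + x/n)^n → e^x, we have (1 + 26/n)^n → e^26, and raising to the 3rd power gives e^78.
More precisely, ln[(1 + 26/n)^(3n)] = 3n · ln(1 + 26/n) = 3n · (26/n + O(1/n^2)) = 78 + O(1/n) → 78.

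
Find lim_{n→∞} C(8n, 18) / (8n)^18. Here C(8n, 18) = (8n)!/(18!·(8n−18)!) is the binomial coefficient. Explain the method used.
lim = 1/18! = 1/6402373705728000

With N = 8n → ∞: C(N, 18) / N^18 = [N(N−1)…(N−17)] / (18! · N^18) = (1/18!) · 1 · (1 − 1/(8n)) · … · (1 − 17/(8n)). Each factor → 1 as N → ∞, so the limit is 1/18! = 1/6402373705728000.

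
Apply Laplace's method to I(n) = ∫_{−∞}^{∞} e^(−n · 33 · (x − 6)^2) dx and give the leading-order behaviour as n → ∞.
I(n) = sqrt(π/(33n))

Here φ(x) = 33 · (x − 6)^2 has its unique minimum at x* = 6 with φ(x*) = 0 and φ''(x*) = 66. Laplace's method gives
  I(n) ~ e^(−n φ(x*)) · sqrt(2π / (n · φ''(x*))) = sqrt(2π / (66n)) = sqrt(π/(33n)).
This is exact: substituting u = (x − 6)·sqrt(33n) gives I(n) = (1/sqrt(33n)) ∫_{−∞}^{∞} e^(−u^2) du = sqrt(π/(33n)).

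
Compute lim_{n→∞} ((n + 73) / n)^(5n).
lim = e^365

Rewrite as (1 + 73/n)^(5n). By the standard limit (1 + x/n)^n → e^x, we have (1 + 73/n)^n → e^73, and raising to the 5th power gives e^365.
More precisely, ln[(1 + 73/n)^(5n)] = 5n · ln(1 + 73/n) = 5n · (73/n + O(1/n^2)) = 365 + O(1/n) → 365.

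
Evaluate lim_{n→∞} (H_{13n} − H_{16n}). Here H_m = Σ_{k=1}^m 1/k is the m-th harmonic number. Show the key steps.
lim = ln(13/16)

Euler-Maclaurin gives H_m = ln m + γ + 1/(2m) + O(1/m^2). The γ and O(1/m) terms cancel in the difference:
  H_{13n} − H_{16n} = ln(13n) − ln(16n) + O(1/n) = ln(13/16) + O(1/n).
Hence the limit is ln(13/16).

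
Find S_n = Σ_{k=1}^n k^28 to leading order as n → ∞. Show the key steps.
S_n ~ n^29 / 29

By integral comparison (Euler-Maclaurin), Σ_{k=1}^n k^28 = ∫_0^n x^28 dx + O(n^28) = n^29/29 + O(n^28). (Equivalently, Faulhaber's formula gives the same leading term.)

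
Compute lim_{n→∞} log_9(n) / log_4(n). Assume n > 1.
lim = ln(4) / ln(9) = log_9(4)

Change of base: log_9(n) = ln n / ln 9 and log_4(n) = ln n / ln 4. The ratio is (ln n / ln 9) · (ln 4 / ln n) = ln 4 / ln 9, a constant independent of n. So the limit is ln 4 / ln 9 = log_9(4).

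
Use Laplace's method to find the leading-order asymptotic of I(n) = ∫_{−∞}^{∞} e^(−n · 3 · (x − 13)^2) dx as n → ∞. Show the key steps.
I(n) = sqrt(π/(3n))

Here φ(x) = 3 · (x − 13)^2 has its unique minimum at x* = 13 with φ(x*) = 0 and φ''(x*) = 6. Laplace's method gives
  I(n) ~ e^(−n φ(x*)) · sqrt(2π / (n · φ''(x*))) = sqrt(2π / (6n)) = sqrt(π/(3n)).
This is exact: substituting u = (x − 13)·sqrt(3n) gives I(n) = (1/sqrt(3n)) ∫_{−∞}^{∞} e^(−u^2) du = sqrt(π/(3n)).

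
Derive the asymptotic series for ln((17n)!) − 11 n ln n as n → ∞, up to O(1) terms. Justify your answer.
ln((17n)!) − 11 n ln n = 6 n ln n + 17(ln 17 − 1) n + (1/2) ln(2π·17n) + O(1/n)

Stirling: ln((17n)!) = 17n ln(17n) − 17n + (1/2) ln(2π·17n) + O(1/n).
Expand 17n ln(17n) = 17n (ln n + ln 17) = 17n ln n + 17n ln 17.
Subtract 11n ln n: leading term is (17 − 11) n ln n = 6 n ln n. The next term is 17n ln 17 − 17n = 17(ln 17 − 1) n. Then the (1/2) ln(2π·17n) correction.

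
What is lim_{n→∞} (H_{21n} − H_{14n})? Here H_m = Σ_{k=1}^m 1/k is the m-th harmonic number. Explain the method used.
lim = ln(21/14) = ln(3/2)

Euler-Maclaurin gives H_m = ln m + γ + 1/(2m) + O(1/m^2). The γ and O(1/m) terms cancel in the difference:
  H_{21n} − H_{14n} = ln(21n) − ln(14n) + O(1/n) = ln(21/14) + O(1/n).
Hence the limit is ln(21/14) = ln(3/2).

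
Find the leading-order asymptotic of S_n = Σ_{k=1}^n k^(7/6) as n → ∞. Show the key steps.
S_n ~ (6/13) · n^(13/6)

Integral comparison: Σ_{k=1}^n k^(7/6) = ∫_0^n x^(7/6) dx + O(n^(7/6)). The integral is n^(1 + 7/6) / (1 + 7/6) = n^((7+6)/6) / ((7+6)/6) = (6/13) · n^(13/6).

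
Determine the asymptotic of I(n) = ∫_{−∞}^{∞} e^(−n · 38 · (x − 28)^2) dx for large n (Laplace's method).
I(n) = sqrt(π/(38n))

Here φ(x) = 38 · (x − 28)^2 has its unique minimum at x* = 28 with φ(x*) = 0 and φ''(x*) = 76. Laplace's method gives
  I(n) ~ e^(−n φ(x*)) · sqrt(2π / (n · φ''(x*))) = sqrt(2π / (76n)) = sqrt(π/(38n)).
This is exact: substituting u = (x − 28)·sqrt(38n) gives I(n) = (1/sqrt(38n)) ∫_{−∞}^{∞} e^(−u^2) du = sqrt(π/(38n)).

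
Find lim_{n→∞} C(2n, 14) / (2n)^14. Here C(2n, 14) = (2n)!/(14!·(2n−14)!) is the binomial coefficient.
lim = 1/14! = 1/87178291200

With N = 2n → ∞: C(N, 14) / N^14 = [N(N−1)…(N−13)] / (14! · N^14) = (1/14!) · 1 · (1 − 1/(2n)) · … · (1 − 13/(2n)). Each factor → 1 as N → ∞, so the limit is 1/14! = 1/87178291200.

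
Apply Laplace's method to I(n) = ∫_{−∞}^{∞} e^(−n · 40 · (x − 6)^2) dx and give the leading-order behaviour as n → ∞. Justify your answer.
I(n) = sqrt(π/(40n))

Here φ(x) = 40 · (x − 6)^2 has its unique minimum at x* = 6 with φ(x*) = 0 and φ''(x*) = 80. Laplace's method gives
  I(n) ~ e^(−n φ(x*)) · sqrt(2π / (n · φ''(x*))) = sqrt(2π / (80n)) = sqrt(π/(40n)).
This is exact: substituting u = (x − 6)·sqrt(40n) gives I(n) = (1/sqrt(40n)) ∫_{−∞}^{∞} e^(−u^2) du = sqrt(π/(40n)).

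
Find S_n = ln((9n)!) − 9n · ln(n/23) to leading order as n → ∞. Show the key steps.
S_n ~ 9n · (ln 207 − 1) + O(ln n)

Stirling: ln((9n)!) = 9n ln(9n) − 9n + O(ln n).
  S_n = 9n ln(9n) − 9n − 9n ln(n/23) + O(ln n)
      = 9n ln(9n) − 9n ln n + 9n ln 23 − 9n + O(ln n)
      = 9n ln 9 + 9n ln 23 − 9n + O(ln n)
      = 9n (ln 207 − 1) + O(ln n).
Numerically ln(207) − 1 ≈ 4.3327.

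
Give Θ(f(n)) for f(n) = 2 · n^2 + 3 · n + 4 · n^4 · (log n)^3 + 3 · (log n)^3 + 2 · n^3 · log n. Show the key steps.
f(n) ∈ Θ(n^4 · (log n)^3)

Compare the terms by growth order. For large n, n^a · (log n)^b dominates n^a' · (log n)^b' iff a > a', or (a = a' and b > b'). Ranking the 5 terms shows the dominant one is 4 · n^4 · (log n)^3. Hence f(n) ∈ Θ(n^4 · (log n)^3).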